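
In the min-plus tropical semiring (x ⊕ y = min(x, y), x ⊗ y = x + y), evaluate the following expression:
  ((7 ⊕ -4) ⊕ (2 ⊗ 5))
((7 ⊕ -4) ⊕ (2 ⊗ 5)) = -4

Expand innermost to outermost. Recall ⊕ takes the minimum of its arguments and ⊗ takes their sum. Working out the expression ((7 ⊕ -4) ⊕ (2 ⊗ 5)) gives -4.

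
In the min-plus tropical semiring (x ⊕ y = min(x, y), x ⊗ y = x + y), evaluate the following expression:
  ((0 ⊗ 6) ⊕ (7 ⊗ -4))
((0 ⊗ 6) ⊕ (7 ⊗ -4)) = 3

Expand innermost to outermost. Recall ⊕ takes the minimum of its arguments and ⊗ takes their sum. Working out the expression ((0 ⊗ 6) ⊕ (7 ⊗ -4)) gives 3.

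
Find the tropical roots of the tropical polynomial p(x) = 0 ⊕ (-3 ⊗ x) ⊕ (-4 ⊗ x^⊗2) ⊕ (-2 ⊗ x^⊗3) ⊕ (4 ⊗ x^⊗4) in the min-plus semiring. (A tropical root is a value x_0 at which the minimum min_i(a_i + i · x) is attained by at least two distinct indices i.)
Roots: {-6, -2, 1, 3}

Each tropical root is a break point of the lower envelope of the lines y = a_i + i · x (there are 5 lines, with slopes 0, 1, ..., 4). Only the lines that attain the minimum somewhere contribute to roots; other lines are dominated. Here the surviving (envelope) indices are i = 4, i = 3, i = 2, i = 1, i = 0.
Intersections between consecutive envelope lines give the roots: for adjacent envelope indices i < j the intersection is x = (a_i − a_j) / (j − i). Reading off the sorted break points: {-6, -2, 1, 3}.
Verification: at each break x_0, at least two indices attain the minimum of min_i(a_i + i · x_0).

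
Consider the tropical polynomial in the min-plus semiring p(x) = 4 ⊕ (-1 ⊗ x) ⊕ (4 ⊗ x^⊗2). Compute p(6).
p(6) = 4

A tropical monomial a ⊗ x^⊗i evaluates to a + i · x. Evaluating each term at x = 6:
  Term 0 contributes 4 + 0 · 6 = 4
  Term 1 contributes -1 + 1 · 6 = 5
  Term 2 contributes 4 + 2 · 6 = 16
p(6) = ⊕ of these = min[4, 5, 16] = 4.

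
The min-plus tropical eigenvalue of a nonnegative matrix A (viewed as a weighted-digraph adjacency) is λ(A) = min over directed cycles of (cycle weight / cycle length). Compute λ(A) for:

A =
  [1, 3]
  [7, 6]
λ(A) = 1

Enumerate directed cycles and compute their means (weight / length). Sample:
  cycle 0 → 0: weight = 1, length = 1, mean = 1/1 ≈ 1.000
  cycle 1 → 1: weight = 6, length = 1, mean = 6/1 ≈ 6.000
  cycle 0 → 1 → 0: weight = 10, length = 2, mean = 10/2 ≈ 5.000
  cycle 1 → 0 → 1: weight = 10, length = 2, mean = 10/2 ≈ 5.000
Minimum mean = 1.000, attained e.g. along the cycle 0 → 0 with weight 1 and length 1. So λ(A) = 1/1 = 1.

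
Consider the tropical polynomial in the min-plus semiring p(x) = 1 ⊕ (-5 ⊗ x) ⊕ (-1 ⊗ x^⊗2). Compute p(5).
p(5) = 0

A tropical monomial a ⊗ x^⊗i evaluates to a + i · x. Evaluating each term at x = 5:
  Term 0 contributes 1 + 0 · 5 = 1
  Term 1 contributes -5 + 1 · 5 = 0
  Term 2 contributes -1 + 2 · 5 = 9
p(5) = ⊕ of these = min[1, 0, 9] = 0.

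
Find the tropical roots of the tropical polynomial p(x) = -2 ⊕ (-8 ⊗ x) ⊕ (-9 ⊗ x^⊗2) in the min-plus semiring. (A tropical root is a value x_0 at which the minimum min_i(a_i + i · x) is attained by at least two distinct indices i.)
Roots: {1, 6}

Each tropical root is a break point of the lower envelope of the lines y = a_i + i · x (there are 3 lines, with slopes 0, 1, ..., 2). Only the lines that attain the minimum somewhere contribute to roots; other lines are dominated. Here the surviving (envelope) indices are i = 2, i = 1, i = 0.
Intersections between consecutive envelope lines give the roots: for adjacent envelope indices i < j the intersection is x = (a_i − a_j) / (j − i). Reading off the sorted break points: {1, 6}.
Verification: at each break x_0, at least two indices attain the minimum of min_i(a_i + i · x_0).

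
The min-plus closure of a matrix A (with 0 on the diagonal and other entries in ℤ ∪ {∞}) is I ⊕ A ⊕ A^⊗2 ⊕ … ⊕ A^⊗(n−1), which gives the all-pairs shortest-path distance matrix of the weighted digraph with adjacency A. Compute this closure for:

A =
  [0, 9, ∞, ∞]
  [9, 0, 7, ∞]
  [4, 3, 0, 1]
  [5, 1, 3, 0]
Closure =
  [0, 9, 16, 17]
  [9, 0, 7, 8]
  [4, 2, 0, 1]
  [5, 1, 3, 0]

This is the Floyd-Warshall all-pairs shortest-path computation. For each intermediate vertex k = 0, 1, …, 3, update dist[i][j] ← min(dist[i][j], dist[i][k] + dist[k][j]). The final matrix gives, for each (i, j), the minimum total weight of any directed path from i to j (possibly empty when i = j).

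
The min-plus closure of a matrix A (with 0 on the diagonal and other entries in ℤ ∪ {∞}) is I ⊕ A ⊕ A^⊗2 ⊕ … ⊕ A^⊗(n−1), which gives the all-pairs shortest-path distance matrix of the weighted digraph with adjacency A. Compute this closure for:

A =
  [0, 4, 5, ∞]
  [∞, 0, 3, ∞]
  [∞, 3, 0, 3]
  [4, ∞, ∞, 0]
Closure =
  [0, 4, 5, 8]
  [10, 0, 3, 6]
  [7, 3, 0, 3]
  [4, 8, 9, 0]

This is the Floyd-Warshall all-pairs shortest-path computation. For each intermediate vertex k = 0, 1, …, 3, update dist[i][j] ← min(dist[i][j], dist[i][k] + dist[k][j]). The final matrix gives, for each (i, j), the minimum total weight of any directed path from i to j (possibly empty when i = j).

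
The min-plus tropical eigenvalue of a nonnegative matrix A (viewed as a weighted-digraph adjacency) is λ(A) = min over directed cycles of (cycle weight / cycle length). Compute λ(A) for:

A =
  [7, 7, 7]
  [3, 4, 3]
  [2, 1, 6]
λ(A) = 2

Enumerate directed cycles and compute their means (weight / length). Sample:
  cycle 0 → 0: weight = 7, length = 1, mean = 7/1 ≈ 7.000
  cycle 1 → 1: weight = 4, length = 1, mean = 4/1 ≈ 4.000
  cycle 2 → 2: weight = 6, length = 1, mean = 6/1 ≈ 6.000
  cycle 0 → 1 → 0: weight = 10, length = 2, mean = 10/2 ≈ 5.000
  cycle 0 → 2 → 0: weight = 9, length = 2, mean = 9/2 ≈ 4.500
  cycle 1 → 0 → 1: weight = 10, length = 2, mean = 10/2 ≈ 5.000
Minimum mean = 2.000, attained e.g. along the cycle 1 → 2 → 1 with weight 4 and length 2. So λ(A) = 4/2 = 2.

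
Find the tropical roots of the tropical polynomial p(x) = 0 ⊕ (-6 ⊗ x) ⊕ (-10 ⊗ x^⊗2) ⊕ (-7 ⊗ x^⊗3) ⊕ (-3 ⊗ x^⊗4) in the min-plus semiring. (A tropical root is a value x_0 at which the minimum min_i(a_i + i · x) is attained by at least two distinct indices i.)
Roots: {-4, -3, 4, 6}

Each tropical root is a break point of the lower envelope of the lines y = a_i + i · x (there are 5 lines, with slopes 0, 1, ..., 4). Only the lines that attain the minimum somewhere contribute to roots; other lines are dominated. Here the surviving (envelope) indices are i = 4, i = 3, i = 2, i = 1, i = 0.
Intersections between consecutive envelope lines give the roots: for adjacent envelope indices i < j the intersection is x = (a_i − a_j) / (j − i). Reading off the sorted break points: {-4, -3, 4, 6}.
Verification: at each break x_0, at least two indices attain the minimum of min_i(a_i + i · x_0).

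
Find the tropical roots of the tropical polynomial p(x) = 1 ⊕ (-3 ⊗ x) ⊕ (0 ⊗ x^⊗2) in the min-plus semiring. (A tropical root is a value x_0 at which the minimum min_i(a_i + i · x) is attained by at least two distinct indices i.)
Roots: {-3, 4}

Each tropical root is a break point of the lower envelope of the lines y = a_i + i · x (there are 3 lines, with slopes 0, 1, ..., 2). Only the lines that attain the minimum somewhere contribute to roots; other lines are dominated. Here the surviving (envelope) indices are i = 2, i = 1, i = 0.
Intersections between consecutive envelope lines give the roots: for adjacent envelope indices i < j the intersection is x = (a_i − a_j) / (j − i). Reading off the sorted break points: {-3, 4}.
Verification: at each break x_0, at least two indices attain the minimum of min_i(a_i + i · x_0).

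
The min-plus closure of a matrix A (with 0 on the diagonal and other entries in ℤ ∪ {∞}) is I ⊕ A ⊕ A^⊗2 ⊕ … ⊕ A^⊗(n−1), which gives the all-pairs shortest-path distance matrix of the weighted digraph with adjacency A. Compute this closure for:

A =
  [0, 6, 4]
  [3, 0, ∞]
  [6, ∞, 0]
Closure =
  [0, 6, 4]
  [3, 0, 7]
  [6, 12, 0]

This is the Floyd-Warshall all-pairs shortest-path computation. For each intermediate vertex k = 0, 1, …, 2, update dist[i][j] ← min(dist[i][j], dist[i][k] + dist[k][j]). The final matrix gives, for each (i, j), the minimum total weight of any directed path from i to j (possibly empty when i = j).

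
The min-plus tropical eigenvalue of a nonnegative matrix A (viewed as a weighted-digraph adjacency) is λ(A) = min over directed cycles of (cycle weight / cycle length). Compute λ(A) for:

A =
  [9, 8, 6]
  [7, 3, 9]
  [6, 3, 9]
λ(A) = 3

Enumerate directed cycles and compute their means (weight / length). Sample:
  cycle 0 → 0: weight = 9, length = 1, mean = 9/1 ≈ 9.000
  cycle 1 → 1: weight = 3, length = 1, mean = 3/1 ≈ 3.000
  cycle 2 → 2: weight = 9, length = 1, mean = 9/1 ≈ 9.000
  cycle 0 → 1 → 0: weight = 15, length = 2, mean = 15/2 ≈ 7.500
  cycle 0 → 2 → 0: weight = 12, length = 2, mean = 12/2 ≈ 6.000
  cycle 1 → 0 → 1: weight = 15, length = 2, mean = 15/2 ≈ 7.500
Minimum mean = 3.000, attained e.g. along the cycle 1 → 1 with weight 3 and length 1. So λ(A) = 3/1 = 3.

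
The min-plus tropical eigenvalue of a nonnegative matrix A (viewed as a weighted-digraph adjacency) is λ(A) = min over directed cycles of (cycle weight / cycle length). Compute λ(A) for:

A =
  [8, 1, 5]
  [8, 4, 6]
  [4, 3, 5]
λ(A) = 11/3

Enumerate directed cycles and compute their means (weight / length). Sample:
  cycle 0 → 0: weight = 8, length = 1, mean = 8/1 ≈ 8.000
  cycle 1 → 1: weight = 4, length = 1, mean = 4/1 ≈ 4.000
  cycle 2 → 2: weight = 5, length = 1, mean = 5/1 ≈ 5.000
  cycle 0 → 1 → 0: weight = 9, length = 2, mean = 9/2 ≈ 4.500
  cycle 0 → 2 → 0: weight = 9, length = 2, mean = 9/2 ≈ 4.500
  cycle 1 → 0 → 1: weight = 9, length = 2, mean = 9/2 ≈ 4.500
Minimum mean = 3.667, attained e.g. along the cycle 0 → 1 → 2 → 0 with weight 11 and length 3. So λ(A) = 11/3 = 11/3.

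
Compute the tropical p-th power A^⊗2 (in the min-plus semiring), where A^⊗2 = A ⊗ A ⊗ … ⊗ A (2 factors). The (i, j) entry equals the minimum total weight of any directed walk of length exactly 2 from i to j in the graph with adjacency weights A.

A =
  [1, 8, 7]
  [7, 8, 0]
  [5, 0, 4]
A^⊗2 =
  [2, 7, 8]
  [5, 0, 4]
  [6, 4, 0]

Each entry (A^⊗2)_ij equals the minimum over all length-2 walks i = v_0 → v_1 → … → v_2 = j of Σ_t A[v_t][v_{t+1}]. For example, for (i, j) = (0, 2) we minimise over 3 possible intermediate vertex sequences; the minimum is 8, attained along the walk 0 → 0 → 2.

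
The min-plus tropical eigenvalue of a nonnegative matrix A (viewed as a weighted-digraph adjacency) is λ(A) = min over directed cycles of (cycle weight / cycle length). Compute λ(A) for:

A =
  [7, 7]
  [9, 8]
λ(A) = 7

Enumerate directed cycles and compute their means (weight / length). Sample:
  cycle 0 → 0: weight = 7, length = 1, mean = 7/1 ≈ 7.000
  cycle 1 → 1: weight = 8, length = 1, mean = 8/1 ≈ 8.000
  cycle 0 → 1 → 0: weight = 16, length = 2, mean = 16/2 ≈ 8.000
  cycle 1 → 0 → 1: weight = 16, length = 2, mean = 16/2 ≈ 8.000
Minimum mean = 7.000, attained e.g. along the cycle 0 → 0 with weight 7 and length 1. So λ(A) = 7/1 = 7.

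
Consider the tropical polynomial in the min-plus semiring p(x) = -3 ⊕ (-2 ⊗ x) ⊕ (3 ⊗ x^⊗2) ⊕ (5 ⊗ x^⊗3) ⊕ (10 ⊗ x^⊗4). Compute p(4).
p(4) = -3

A tropical monomial a ⊗ x^⊗i evaluates to a + i · x. Evaluating each term at x = 4:
  Term 0 contributes -3 + 0 · 4 = -3
  Term 1 contributes -2 + 1 · 4 = 2
  Term 2 contributes 3 + 2 · 4 = 11
  Term 3 contributes 5 + 3 · 4 = 17
  Term 4 contributes 10 + 4 · 4 = 26
p(4) = ⊕ of these = min[-3, 2, 11, 17, 26] = -3.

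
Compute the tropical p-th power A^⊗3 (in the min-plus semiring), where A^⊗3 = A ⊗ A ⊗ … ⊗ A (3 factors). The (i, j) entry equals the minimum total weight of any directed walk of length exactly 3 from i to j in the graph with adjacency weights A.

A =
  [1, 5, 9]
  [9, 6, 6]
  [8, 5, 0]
A^⊗3 =
  [3, 7, 9]
  [11, 11, 6]
  [8, 5, 0]

Each entry (A^⊗3)_ij equals the minimum over all length-3 walks i = v_0 → v_1 → … → v_3 = j of Σ_t A[v_t][v_{t+1}]. For example, for (i, j) = (0, 2) we minimise over 9 possible intermediate vertex sequences; the minimum is 9, attained along the walk 0 → 2 → 2 → 2.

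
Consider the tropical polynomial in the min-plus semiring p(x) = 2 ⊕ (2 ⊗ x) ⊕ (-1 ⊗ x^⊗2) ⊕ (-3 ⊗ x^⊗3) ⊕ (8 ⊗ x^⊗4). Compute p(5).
p(5) = 2

A tropical monomial a ⊗ x^⊗i evaluates to a + i · x. Evaluating each term at x = 5:
  Term 0 contributes 2 + 0 · 5 = 2
  Term 1 contributes 2 + 1 · 5 = 7
  Term 2 contributes -1 + 2 · 5 = 9
  Term 3 contributes -3 + 3 · 5 = 12
  Term 4 contributes 8 + 4 · 5 = 28
p(5) = ⊕ of these = min[2, 7, 9, 12, 28] = 2.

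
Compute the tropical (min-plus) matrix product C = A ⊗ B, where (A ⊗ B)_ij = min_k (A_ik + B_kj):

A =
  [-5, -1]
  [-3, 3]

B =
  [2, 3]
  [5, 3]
A ⊗ B =
  [-3, -2]
  [-1, 0]

Apply the min-plus product entry-by-entry:
  C[0][0] = min over k of (A[0][0] + B[0][0] = -5 + 2 = -3, A[0][1] + B[1][0] = -1 + 5 = 4) = -3 (attained at k = 0)
  C[0][1] = min over k of (A[0][0] + B[0][1] = -5 + 3 = -2, A[0][1] + B[1][1] = -1 + 3 = 2) = -2 (attained at k = 0)
  C[1][0] = min over k of (A[1][0] + B[0][0] = -3 + 2 = -1, A[1][1] + B[1][0] = 3 + 5 = 8) = -1 (attained at k = 0)
  C[1][1] = min over k of (A[1][0] + B[0][1] = -3 + 3 = 0, A[1][1] + B[1][1] = 3 + 3 = 6) = 0 (attained at k = 0)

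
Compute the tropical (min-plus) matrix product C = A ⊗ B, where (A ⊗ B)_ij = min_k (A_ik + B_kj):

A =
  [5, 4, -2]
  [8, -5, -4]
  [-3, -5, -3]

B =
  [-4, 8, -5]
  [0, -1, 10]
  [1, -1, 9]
A ⊗ B =
  [-1, -3, 0]
  [-5, -6, 3]
  [-7, -6, -8]

Apply the min-plus product entry-by-entry:
  C[0][0] = min over k of (A[0][0] + B[0][0] = 5 + -4 = 1, A[0][1] + B[1][0] = 4 + 0 = 4, A[0][2] + B[2][0] = -2 + 1 = -1) = -1 (attained at k = 2)
  C[0][1] = min over k of (A[0][0] + B[0][1] = 5 + 8 = 13, A[0][1] + B[1][1] = 4 + -1 = 3, A[0][2] + B[2][1] = -2 + -1 = -3) = -3 (attained at k = 2)
  C[0][2] = min over k of (A[0][0] + B[0][2] = 5 + -5 = 0, A[0][1] + B[1][2] = 4 + 10 = 14, A[0][2] + B[2][2] = -2 + 9 = 7) = 0 (attained at k = 0)
  C[1][0] = min over k of (A[1][0] + B[0][0] = 8 + -4 = 4, A[1][1] + B[1][0] = -5 + 0 = -5, A[1][2] + B[2][0] = -4 + 1 = -3) = -5 (attained at k = 1)
  C[1][1] = min over k of (A[1][0] + B[0][1] = 8 + 8 = 16, A[1][1] + B[1][1] = -5 + -1 = -6, A[1][2] + B[2][1] = -4 + -1 = -5) = -6 (attained at k = 1)
  C[1][2] = min over k of (A[1][0] + B[0][2] = 8 + -5 = 3, A[1][1] + B[1][2] = -5 + 10 = 5, A[1][2] + B[2][2] = -4 + 9 = 5) = 3 (attained at k = 0)
  C[2][0] = min over k of (A[2][0] + B[0][0] = -3 + -4 = -7, A[2][1] + B[1][0] = -5 + 0 = -5, A[2][2] + B[2][0] = -3 + 1 = -2) = -7 (attained at k = 0)
  C[2][1] = min over k of (A[2][0] + B[0][1] = -3 + 8 = 5, A[2][1] + B[1][1] = -5 + -1 = -6, A[2][2] + B[2][1] = -3 + -1 = -4) = -6 (attained at k = 1)
  C[2][2] = min over k of (A[2][0] + B[0][2] = -3 + -5 = -8, A[2][1] + B[1][2] = -5 + 10 = 5, A[2][2] + B[2][2] = -3 + 9 = 6) = -8 (attained at k = 0)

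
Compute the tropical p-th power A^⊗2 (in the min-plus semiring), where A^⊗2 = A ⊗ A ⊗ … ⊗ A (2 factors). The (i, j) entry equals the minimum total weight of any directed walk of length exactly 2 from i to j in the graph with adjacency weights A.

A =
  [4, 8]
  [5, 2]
A^⊗2 =
  [8, 10]
  [7, 4]

Each entry (A^⊗2)_ij equals the minimum over all length-2 walks i = v_0 → v_1 → … → v_2 = j of Σ_t A[v_t][v_{t+1}]. For example, for (i, j) = (0, 1) we minimise over 2 possible intermediate vertex sequences; the minimum is 10, attained along the walk 0 → 1 → 1.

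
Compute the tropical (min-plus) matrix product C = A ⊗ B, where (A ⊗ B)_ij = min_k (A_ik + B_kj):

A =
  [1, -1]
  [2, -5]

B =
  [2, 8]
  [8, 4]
A ⊗ B =
  [3, 3]
  [3, -1]

Apply the min-plus product entry-by-entry:
  C[0][0] = min over k of (A[0][0] + B[0][0] = 1 + 2 = 3, A[0][1] + B[1][0] = -1 + 8 = 7) = 3 (attained at k = 0)
  C[0][1] = min over k of (A[0][0] + B[0][1] = 1 + 8 = 9, A[0][1] + B[1][1] = -1 + 4 = 3) = 3 (attained at k = 1)
  C[1][0] = min over k of (A[1][0] + B[0][0] = 2 + 2 = 4, A[1][1] + B[1][0] = -5 + 8 = 3) = 3 (attained at k = 1)
  C[1][1] = min over k of (A[1][0] + B[0][1] = 2 + 8 = 10, A[1][1] + B[1][1] = -5 + 4 = -1) = -1 (attained at k = 1)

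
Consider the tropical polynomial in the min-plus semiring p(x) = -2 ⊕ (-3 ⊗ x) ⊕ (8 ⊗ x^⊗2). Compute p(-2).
p(-2) = -5

A tropical monomial a ⊗ x^⊗i evaluates to a + i · x. Evaluating each term at x = -2:
  Term 0 contributes -2 + 0 · -2 = -2
  Term 1 contributes -3 + 1 · -2 = -5
  Term 2 contributes 8 + 2 · -2 = 4
p(-2) = ⊕ of these = min[-2, -5, 4] = -5.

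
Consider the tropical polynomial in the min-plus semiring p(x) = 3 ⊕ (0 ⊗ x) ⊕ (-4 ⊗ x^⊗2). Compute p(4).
p(4) = 3

A tropical monomial a ⊗ x^⊗i evaluates to a + i · x. Evaluating each term at x = 4:
  Term 0 contributes 3 + 0 · 4 = 3
  Term 1 contributes 0 + 1 · 4 = 4
  Term 2 contributes -4 + 2 · 4 = 4
p(4) = ⊕ of these = min[3, 4, 4] = 3.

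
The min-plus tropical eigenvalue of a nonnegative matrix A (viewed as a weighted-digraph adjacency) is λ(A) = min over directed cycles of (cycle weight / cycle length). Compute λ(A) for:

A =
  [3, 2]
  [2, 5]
λ(A) = 2

Enumerate directed cycles and compute their means (weight / length). Sample:
  cycle 0 → 0: weight = 3, length = 1, mean = 3/1 ≈ 3.000
  cycle 1 → 1: weight = 5, length = 1, mean = 5/1 ≈ 5.000
  cycle 0 → 1 → 0: weight = 4, length = 2, mean = 4/2 ≈ 2.000
  cycle 1 → 0 → 1: weight = 4, length = 2, mean = 4/2 ≈ 2.000
Minimum mean = 2.000, attained e.g. along the cycle 0 → 1 → 0 with weight 4 and length 2. So λ(A) = 4/2 = 2.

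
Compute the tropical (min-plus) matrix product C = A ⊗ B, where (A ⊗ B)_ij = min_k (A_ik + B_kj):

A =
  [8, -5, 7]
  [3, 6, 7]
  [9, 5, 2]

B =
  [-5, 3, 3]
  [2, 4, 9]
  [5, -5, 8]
A ⊗ B =
  [-3, -1, 4]
  [-2, 2, 6]
  [4, -3, 10]

Apply the min-plus product entry-by-entry:
  C[0][0] = min over k of (A[0][0] + B[0][0] = 8 + -5 = 3, A[0][1] + B[1][0] = -5 + 2 = -3, A[0][2] + B[2][0] = 7 + 5 = 12) = -3 (attained at k = 1)
  C[0][1] = min over k of (A[0][0] + B[0][1] = 8 + 3 = 11, A[0][1] + B[1][1] = -5 + 4 = -1, A[0][2] + B[2][1] = 7 + -5 = 2) = -1 (attained at k = 1)
  C[0][2] = min over k of (A[0][0] + B[0][2] = 8 + 3 = 11, A[0][1] + B[1][2] = -5 + 9 = 4, A[0][2] + B[2][2] = 7 + 8 = 15) = 4 (attained at k = 1)
  C[1][0] = min over k of (A[1][0] + B[0][0] = 3 + -5 = -2, A[1][1] + B[1][0] = 6 + 2 = 8, A[1][2] + B[2][0] = 7 + 5 = 12) = -2 (attained at k = 0)
  C[1][1] = min over k of (A[1][0] + B[0][1] = 3 + 3 = 6, A[1][1] + B[1][1] = 6 + 4 = 10, A[1][2] + B[2][1] = 7 + -5 = 2) = 2 (attained at k = 2)
  C[1][2] = min over k of (A[1][0] + B[0][2] = 3 + 3 = 6, A[1][1] + B[1][2] = 6 + 9 = 15, A[1][2] + B[2][2] = 7 + 8 = 15) = 6 (attained at k = 0)
  C[2][0] = min over k of (A[2][0] + B[0][0] = 9 + -5 = 4, A[2][1] + B[1][0] = 5 + 2 = 7, A[2][2] + B[2][0] = 2 + 5 = 7) = 4 (attained at k = 0)
  C[2][1] = min over k of (A[2][0] + B[0][1] = 9 + 3 = 12, A[2][1] + B[1][1] = 5 + 4 = 9, A[2][2] + B[2][1] = 2 + -5 = -3) = -3 (attained at k = 2)
  C[2][2] = min over k of (A[2][0] + B[0][2] = 9 + 3 = 12, A[2][1] + B[1][2] = 5 + 9 = 14, A[2][2] + B[2][2] = 2 + 8 = 10) = 10 (attained at k = 2)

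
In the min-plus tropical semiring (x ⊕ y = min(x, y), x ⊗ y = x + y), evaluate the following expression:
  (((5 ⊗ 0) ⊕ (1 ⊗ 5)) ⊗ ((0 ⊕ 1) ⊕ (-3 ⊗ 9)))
(((5 ⊗ 0) ⊕ (1 ⊗ 5)) ⊗ ((0 ⊕ 1) ⊕ (-3 ⊗ 9))) = 5

Expand innermost to outermost. Recall ⊕ takes the minimum of its arguments and ⊗ takes their sum. Working out the expression (((5 ⊗ 0) ⊕ (1 ⊗ 5)) ⊗ ((0 ⊕ 1) ⊕ (-3 ⊗ 9))) gives 5.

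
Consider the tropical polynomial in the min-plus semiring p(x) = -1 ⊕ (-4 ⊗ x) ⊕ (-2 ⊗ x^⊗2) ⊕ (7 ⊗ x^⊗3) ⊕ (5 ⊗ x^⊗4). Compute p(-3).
p(-3) = -8

A tropical monomial a ⊗ x^⊗i evaluates to a + i · x. Evaluating each term at x = -3:
  Term 0 contributes -1 + 0 · -3 = -1
  Term 1 contributes -4 + 1 · -3 = -7
  Term 2 contributes -2 + 2 · -3 = -8
  Term 3 contributes 7 + 3 · -3 = -2
  Term 4 contributes 5 + 4 · -3 = -7
p(-3) = ⊕ of these = min[-1, -7, -8, -2, -7] = -8.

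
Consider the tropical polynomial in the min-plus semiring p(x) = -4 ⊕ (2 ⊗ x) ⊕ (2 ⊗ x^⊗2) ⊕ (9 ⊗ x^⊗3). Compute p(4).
p(4) = -4

A tropical monomial a ⊗ x^⊗i evaluates to a + i · x. Evaluating each term at x = 4:
  Term 0 contributes -4 + 0 · 4 = -4
  Term 1 contributes 2 + 1 · 4 = 6
  Term 2 contributes 2 + 2 · 4 = 10
  Term 3 contributes 9 + 3 · 4 = 21
p(4) = ⊕ of these = min[-4, 6, 10, 21] = -4.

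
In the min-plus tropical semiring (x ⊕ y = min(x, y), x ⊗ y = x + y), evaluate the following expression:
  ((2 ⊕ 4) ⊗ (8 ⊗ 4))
((2 ⊕ 4) ⊗ (8 ⊗ 4)) = 14

Expand innermost to outermost. Recall ⊕ takes the minimum of its arguments and ⊗ takes their sum. Working out the expression ((2 ⊕ 4) ⊗ (8 ⊗ 4)) gives 14.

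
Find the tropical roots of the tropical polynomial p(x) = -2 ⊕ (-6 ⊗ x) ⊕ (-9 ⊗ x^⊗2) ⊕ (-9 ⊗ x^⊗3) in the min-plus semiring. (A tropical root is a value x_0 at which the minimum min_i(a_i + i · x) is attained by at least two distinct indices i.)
Roots: {0, 3, 4}

Each tropical root is a break point of the lower envelope of the lines y = a_i + i · x (there are 4 lines, with slopes 0, 1, ..., 3). Only the lines that attain the minimum somewhere contribute to roots; other lines are dominated. Here the surviving (envelope) indices are i = 3, i = 2, i = 1, i = 0.
Intersections between consecutive envelope lines give the roots: for adjacent envelope indices i < j the intersection is x = (a_i − a_j) / (j − i). Reading off the sorted break points: {0, 3, 4}.
Verification: at each break x_0, at least two indices attain the minimum of min_i(a_i + i · x_0).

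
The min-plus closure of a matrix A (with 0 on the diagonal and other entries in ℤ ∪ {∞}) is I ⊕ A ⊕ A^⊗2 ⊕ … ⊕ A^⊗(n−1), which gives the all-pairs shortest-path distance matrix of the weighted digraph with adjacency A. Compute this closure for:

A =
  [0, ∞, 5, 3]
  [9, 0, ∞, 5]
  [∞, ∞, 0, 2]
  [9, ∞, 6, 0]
Closure =
  [0, ∞, 5, 3]
  [9, 0, 11, 5]
  [11, ∞, 0, 2]
  [9, ∞, 6, 0]

This is the Floyd-Warshall all-pairs shortest-path computation. For each intermediate vertex k = 0, 1, …, 3, update dist[i][j] ← min(dist[i][j], dist[i][k] + dist[k][j]). The final matrix gives, for each (i, j), the minimum total weight of any directed path from i to j (possibly empty when i = j).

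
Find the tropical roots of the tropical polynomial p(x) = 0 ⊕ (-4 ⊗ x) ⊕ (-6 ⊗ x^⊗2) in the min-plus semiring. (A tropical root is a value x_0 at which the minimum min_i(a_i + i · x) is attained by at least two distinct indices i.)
Roots: {2, 4}

Each tropical root is a break point of the lower envelope of the lines y = a_i + i · x (there are 3 lines, with slopes 0, 1, ..., 2). Only the lines that attain the minimum somewhere contribute to roots; other lines are dominated. Here the surviving (envelope) indices are i = 2, i = 1, i = 0.
Intersections between consecutive envelope lines give the roots: for adjacent envelope indices i < j the intersection is x = (a_i − a_j) / (j − i). Reading off the sorted break points: {2, 4}.
Verification: at each break x_0, at least two indices attain the minimum of min_i(a_i + i · x_0).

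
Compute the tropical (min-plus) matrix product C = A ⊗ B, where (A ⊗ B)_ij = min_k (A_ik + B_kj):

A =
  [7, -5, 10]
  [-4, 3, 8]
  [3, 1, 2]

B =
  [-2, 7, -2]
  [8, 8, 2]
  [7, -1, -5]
A ⊗ B =
  [3, 3, -3]
  [-6, 3, -6]
  [1, 1, -3]

Apply the min-plus product entry-by-entry:
  C[0][0] = min over k of (A[0][0] + B[0][0] = 7 + -2 = 5, A[0][1] + B[1][0] = -5 + 8 = 3, A[0][2] + B[2][0] = 10 + 7 = 17) = 3 (attained at k = 1)
  C[0][1] = min over k of (A[0][0] + B[0][1] = 7 + 7 = 14, A[0][1] + B[1][1] = -5 + 8 = 3, A[0][2] + B[2][1] = 10 + -1 = 9) = 3 (attained at k = 1)
  C[0][2] = min over k of (A[0][0] + B[0][2] = 7 + -2 = 5, A[0][1] + B[1][2] = -5 + 2 = -3, A[0][2] + B[2][2] = 10 + -5 = 5) = -3 (attained at k = 1)
  C[1][0] = min over k of (A[1][0] + B[0][0] = -4 + -2 = -6, A[1][1] + B[1][0] = 3 + 8 = 11, A[1][2] + B[2][0] = 8 + 7 = 15) = -6 (attained at k = 0)
  C[1][1] = min over k of (A[1][0] + B[0][1] = -4 + 7 = 3, A[1][1] + B[1][1] = 3 + 8 = 11, A[1][2] + B[2][1] = 8 + -1 = 7) = 3 (attained at k = 0)
  C[1][2] = min over k of (A[1][0] + B[0][2] = -4 + -2 = -6, A[1][1] + B[1][2] = 3 + 2 = 5, A[1][2] + B[2][2] = 8 + -5 = 3) = -6 (attained at k = 0)
  C[2][0] = min over k of (A[2][0] + B[0][0] = 3 + -2 = 1, A[2][1] + B[1][0] = 1 + 8 = 9, A[2][2] + B[2][0] = 2 + 7 = 9) = 1 (attained at k = 0)
  C[2][1] = min over k of (A[2][0] + B[0][1] = 3 + 7 = 10, A[2][1] + B[1][1] = 1 + 8 = 9, A[2][2] + B[2][1] = 2 + -1 = 1) = 1 (attained at k = 2)
  C[2][2] = min over k of (A[2][0] + B[0][2] = 3 + -2 = 1, A[2][1] + B[1][2] = 1 + 2 = 3, A[2][2] + B[2][2] = 2 + -5 = -3) = -3 (attained at k = 2)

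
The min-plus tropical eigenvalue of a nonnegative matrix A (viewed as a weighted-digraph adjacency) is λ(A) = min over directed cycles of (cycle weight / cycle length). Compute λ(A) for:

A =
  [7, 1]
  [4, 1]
λ(A) = 1

Enumerate directed cycles and compute their means (weight / length). Sample:
  cycle 0 → 0: weight = 7, length = 1, mean = 7/1 ≈ 7.000
  cycle 1 → 1: weight = 1, length = 1, mean = 1/1 ≈ 1.000
  cycle 0 → 1 → 0: weight = 5, length = 2, mean = 5/2 ≈ 2.500
  cycle 1 → 0 → 1: weight = 5, length = 2, mean = 5/2 ≈ 2.500
Minimum mean = 1.000, attained e.g. along the cycle 1 → 1 with weight 1 and length 1. So λ(A) = 1/1 = 1.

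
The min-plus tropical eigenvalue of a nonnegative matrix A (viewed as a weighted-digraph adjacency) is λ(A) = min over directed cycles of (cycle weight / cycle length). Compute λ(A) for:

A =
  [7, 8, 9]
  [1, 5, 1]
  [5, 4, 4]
λ(A) = 5/2

Enumerate directed cycles and compute their means (weight / length). Sample:
  cycle 0 → 0: weight = 7, length = 1, mean = 7/1 ≈ 7.000
  cycle 1 → 1: weight = 5, length = 1, mean = 5/1 ≈ 5.000
  cycle 2 → 2: weight = 4, length = 1, mean = 4/1 ≈ 4.000
  cycle 0 → 1 → 0: weight = 9, length = 2, mean = 9/2 ≈ 4.500
  cycle 0 → 2 → 0: weight = 14, length = 2, mean = 14/2 ≈ 7.000
  cycle 1 → 0 → 1: weight = 9, length = 2, mean = 9/2 ≈ 4.500
Minimum mean = 2.500, attained e.g. along the cycle 1 → 2 → 1 with weight 5 and length 2. So λ(A) = 5/2 = 5/2.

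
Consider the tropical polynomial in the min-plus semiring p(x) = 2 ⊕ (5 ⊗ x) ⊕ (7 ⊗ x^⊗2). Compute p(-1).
p(-1) = 2

A tropical monomial a ⊗ x^⊗i evaluates to a + i · x. Evaluating each term at x = -1:
  Term 0 contributes 2 + 0 · -1 = 2
  Term 1 contributes 5 + 1 · -1 = 4
  Term 2 contributes 7 + 2 · -1 = 5
p(-1) = ⊕ of these = min[2, 4, 5] = 2.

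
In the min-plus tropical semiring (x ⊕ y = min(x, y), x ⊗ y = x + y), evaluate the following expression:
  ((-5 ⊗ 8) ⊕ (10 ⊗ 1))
((-5 ⊗ 8) ⊕ (10 ⊗ 1)) = 3

Expand innermost to outermost. Recall ⊕ takes the minimum of its arguments and ⊗ takes their sum. Working out the expression ((-5 ⊗ 8) ⊕ (10 ⊗ 1)) gives 3.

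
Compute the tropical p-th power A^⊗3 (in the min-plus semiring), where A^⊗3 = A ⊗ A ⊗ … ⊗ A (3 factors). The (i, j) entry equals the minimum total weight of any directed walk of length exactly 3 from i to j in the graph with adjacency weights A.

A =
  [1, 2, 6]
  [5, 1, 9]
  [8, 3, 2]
A^⊗3 =
  [3, 4, 8]
  [7, 3, 11]
  [9, 5, 6]

Each entry (A^⊗3)_ij equals the minimum over all length-3 walks i = v_0 → v_1 → … → v_3 = j of Σ_t A[v_t][v_{t+1}]. For example, for (i, j) = (0, 2) we minimise over 9 possible intermediate vertex sequences; the minimum is 8, attained along the walk 0 → 0 → 0 → 2.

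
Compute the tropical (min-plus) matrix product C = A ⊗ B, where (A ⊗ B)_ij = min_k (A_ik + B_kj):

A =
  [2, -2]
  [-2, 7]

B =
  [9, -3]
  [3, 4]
A ⊗ B =
  [1, -1]
  [7, -5]

Apply the min-plus product entry-by-entry:
  C[0][0] = min over k of (A[0][0] + B[0][0] = 2 + 9 = 11, A[0][1] + B[1][0] = -2 + 3 = 1) = 1 (attained at k = 1)
  C[0][1] = min over k of (A[0][0] + B[0][1] = 2 + -3 = -1, A[0][1] + B[1][1] = -2 + 4 = 2) = -1 (attained at k = 0)
  C[1][0] = min over k of (A[1][0] + B[0][0] = -2 + 9 = 7, A[1][1] + B[1][0] = 7 + 3 = 10) = 7 (attained at k = 0)
  C[1][1] = min over k of (A[1][0] + B[0][1] = -2 + -3 = -5, A[1][1] + B[1][1] = 7 + 4 = 11) = -5 (attained at k = 0)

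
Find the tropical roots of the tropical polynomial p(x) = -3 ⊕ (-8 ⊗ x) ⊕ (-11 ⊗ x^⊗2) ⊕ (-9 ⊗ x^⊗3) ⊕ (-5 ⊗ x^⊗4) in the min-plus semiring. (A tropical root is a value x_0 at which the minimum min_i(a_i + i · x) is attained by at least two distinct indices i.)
Roots: {-4, -2, 3, 5}

Each tropical root is a break point of the lower envelope of the lines y = a_i + i · x (there are 5 lines, with slopes 0, 1, ..., 4). Only the lines that attain the minimum somewhere contribute to roots; other lines are dominated. Here the surviving (envelope) indices are i = 4, i = 3, i = 2, i = 1, i = 0.
Intersections between consecutive envelope lines give the roots: for adjacent envelope indices i < j the intersection is x = (a_i − a_j) / (j − i). Reading off the sorted break points: {-4, -2, 3, 5}.
Verification: at each break x_0, at least two indices attain the minimum of min_i(a_i + i · x_0).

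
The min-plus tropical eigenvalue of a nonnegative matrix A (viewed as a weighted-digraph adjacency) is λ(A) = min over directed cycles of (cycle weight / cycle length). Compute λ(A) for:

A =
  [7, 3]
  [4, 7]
λ(A) = 7/2

Enumerate directed cycles and compute their means (weight / length). Sample:
  cycle 0 → 0: weight = 7, length = 1, mean = 7/1 ≈ 7.000
  cycle 1 → 1: weight = 7, length = 1, mean = 7/1 ≈ 7.000
  cycle 0 → 1 → 0: weight = 7, length = 2, mean = 7/2 ≈ 3.500
  cycle 1 → 0 → 1: weight = 7, length = 2, mean = 7/2 ≈ 3.500
Minimum mean = 3.500, attained e.g. along the cycle 0 → 1 → 0 with weight 7 and length 2. So λ(A) = 7/2 = 7/2.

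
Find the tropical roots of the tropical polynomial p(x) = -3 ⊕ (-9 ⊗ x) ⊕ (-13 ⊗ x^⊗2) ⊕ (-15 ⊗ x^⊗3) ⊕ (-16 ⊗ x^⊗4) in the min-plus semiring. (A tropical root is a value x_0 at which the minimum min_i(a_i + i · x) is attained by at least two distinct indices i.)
Roots: {1, 2, 4, 6}

Each tropical root is a break point of the lower envelope of the lines y = a_i + i · x (there are 5 lines, with slopes 0, 1, ..., 4). Only the lines that attain the minimum somewhere contribute to roots; other lines are dominated. Here the surviving (envelope) indices are i = 4, i = 3, i = 2, i = 1, i = 0.
Intersections between consecutive envelope lines give the roots: for adjacent envelope indices i < j the intersection is x = (a_i − a_j) / (j − i). Reading off the sorted break points: {1, 2, 4, 6}.
Verification: at each break x_0, at least two indices attain the minimum of min_i(a_i + i · x_0).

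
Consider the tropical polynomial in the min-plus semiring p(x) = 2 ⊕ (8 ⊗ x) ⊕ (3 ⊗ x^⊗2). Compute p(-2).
p(-2) = -1

A tropical monomial a ⊗ x^⊗i evaluates to a + i · x. Evaluating each term at x = -2:
  Term 0 contributes 2 + 0 · -2 = 2
  Term 1 contributes 8 + 1 · -2 = 6
  Term 2 contributes 3 + 2 · -2 = -1
p(-2) = ⊕ of these = min[2, 6, -1] = -1.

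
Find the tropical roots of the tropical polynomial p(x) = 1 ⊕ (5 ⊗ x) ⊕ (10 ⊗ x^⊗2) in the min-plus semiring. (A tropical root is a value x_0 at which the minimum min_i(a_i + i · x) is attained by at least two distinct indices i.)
Roots: {-5, -4}

Each tropical root is a break point of the lower envelope of the lines y = a_i + i · x (there are 3 lines, with slopes 0, 1, ..., 2). Only the lines that attain the minimum somewhere contribute to roots; other lines are dominated. Here the surviving (envelope) indices are i = 2, i = 1, i = 0.
Intersections between consecutive envelope lines give the roots: for adjacent envelope indices i < j the intersection is x = (a_i − a_j) / (j − i). Reading off the sorted break points: {-5, -4}.
Verification: at each break x_0, at least two indices attain the minimum of min_i(a_i + i · x_0).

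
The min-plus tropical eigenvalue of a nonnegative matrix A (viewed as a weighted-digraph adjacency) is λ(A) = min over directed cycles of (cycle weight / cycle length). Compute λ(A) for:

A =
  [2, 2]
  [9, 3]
λ(A) = 2

Enumerate directed cycles and compute their means (weight / length). Sample:
  cycle 0 → 0: weight = 2, length = 1, mean = 2/1 ≈ 2.000
  cycle 1 → 1: weight = 3, length = 1, mean = 3/1 ≈ 3.000
  cycle 0 → 1 → 0: weight = 11, length = 2, mean = 11/2 ≈ 5.500
  cycle 1 → 0 → 1: weight = 11, length = 2, mean = 11/2 ≈ 5.500
Minimum mean = 2.000, attained e.g. along the cycle 0 → 0 with weight 2 and length 1. So λ(A) = 2/1 = 2.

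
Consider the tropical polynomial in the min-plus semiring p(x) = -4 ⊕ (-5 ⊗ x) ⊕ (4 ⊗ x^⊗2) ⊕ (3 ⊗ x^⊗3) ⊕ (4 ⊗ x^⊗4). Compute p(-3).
p(-3) = -8

A tropical monomial a ⊗ x^⊗i evaluates to a + i · x. Evaluating each term at x = -3:
  Term 0 contributes -4 + 0 · -3 = -4
  Term 1 contributes -5 + 1 · -3 = -8
  Term 2 contributes 4 + 2 · -3 = -2
  Term 3 contributes 3 + 3 · -3 = -6
  Term 4 contributes 4 + 4 · -3 = -8
p(-3) = ⊕ of these = min[-4, -8, -2, -6, -8] = -8.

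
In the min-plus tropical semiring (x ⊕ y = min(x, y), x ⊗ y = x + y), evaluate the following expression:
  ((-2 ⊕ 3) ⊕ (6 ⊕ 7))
((-2 ⊕ 3) ⊕ (6 ⊕ 7)) = -2

Expand innermost to outermost. Recall ⊕ takes the minimum of its arguments and ⊗ takes their sum. Working out the expression ((-2 ⊕ 3) ⊕ (6 ⊕ 7)) gives -2.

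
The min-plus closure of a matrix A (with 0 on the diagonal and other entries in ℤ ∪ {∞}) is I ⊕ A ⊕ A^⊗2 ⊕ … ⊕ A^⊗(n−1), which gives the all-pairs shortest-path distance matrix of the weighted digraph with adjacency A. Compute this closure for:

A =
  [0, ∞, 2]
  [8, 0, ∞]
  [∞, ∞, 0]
Closure =
  [0, ∞, 2]
  [8, 0, 10]
  [∞, ∞, 0]

This is the Floyd-Warshall all-pairs shortest-path computation. For each intermediate vertex k = 0, 1, …, 2, update dist[i][j] ← min(dist[i][j], dist[i][k] + dist[k][j]). The final matrix gives, for each (i, j), the minimum total weight of any directed path from i to j (possibly empty when i = j).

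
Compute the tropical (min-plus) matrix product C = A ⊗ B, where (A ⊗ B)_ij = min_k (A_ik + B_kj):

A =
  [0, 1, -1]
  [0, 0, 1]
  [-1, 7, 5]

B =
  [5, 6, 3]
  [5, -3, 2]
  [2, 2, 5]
A ⊗ B =
  [1, -2, 3]
  [3, -3, 2]
  [4, 4, 2]

Apply the min-plus product entry-by-entry:
  C[0][0] = min over k of (A[0][0] + B[0][0] = 0 + 5 = 5, A[0][1] + B[1][0] = 1 + 5 = 6, A[0][2] + B[2][0] = -1 + 2 = 1) = 1 (attained at k = 2)
  C[0][1] = min over k of (A[0][0] + B[0][1] = 0 + 6 = 6, A[0][1] + B[1][1] = 1 + -3 = -2, A[0][2] + B[2][1] = -1 + 2 = 1) = -2 (attained at k = 1)
  C[0][2] = min over k of (A[0][0] + B[0][2] = 0 + 3 = 3, A[0][1] + B[1][2] = 1 + 2 = 3, A[0][2] + B[2][2] = -1 + 5 = 4) = 3 (attained at k = 0)
  C[1][0] = min over k of (A[1][0] + B[0][0] = 0 + 5 = 5, A[1][1] + B[1][0] = 0 + 5 = 5, A[1][2] + B[2][0] = 1 + 2 = 3) = 3 (attained at k = 2)
  C[1][1] = min over k of (A[1][0] + B[0][1] = 0 + 6 = 6, A[1][1] + B[1][1] = 0 + -3 = -3, A[1][2] + B[2][1] = 1 + 2 = 3) = -3 (attained at k = 1)
  C[1][2] = min over k of (A[1][0] + B[0][2] = 0 + 3 = 3, A[1][1] + B[1][2] = 0 + 2 = 2, A[1][2] + B[2][2] = 1 + 5 = 6) = 2 (attained at k = 1)
  C[2][0] = min over k of (A[2][0] + B[0][0] = -1 + 5 = 4, A[2][1] + B[1][0] = 7 + 5 = 12, A[2][2] + B[2][0] = 5 + 2 = 7) = 4 (attained at k = 0)
  C[2][1] = min over k of (A[2][0] + B[0][1] = -1 + 6 = 5, A[2][1] + B[1][1] = 7 + -3 = 4, A[2][2] + B[2][1] = 5 + 2 = 7) = 4 (attained at k = 1)
  C[2][2] = min over k of (A[2][0] + B[0][2] = -1 + 3 = 2, A[2][1] + B[1][2] = 7 + 2 = 9, A[2][2] + B[2][2] = 5 + 5 = 10) = 2 (attained at k = 0)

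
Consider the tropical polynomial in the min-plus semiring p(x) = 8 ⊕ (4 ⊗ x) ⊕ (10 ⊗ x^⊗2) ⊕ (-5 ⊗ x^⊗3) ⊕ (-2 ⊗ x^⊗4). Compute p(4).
p(4) = 7

A tropical monomial a ⊗ x^⊗i evaluates to a + i · x. Evaluating each term at x = 4:
  Term 0 contributes 8 + 0 · 4 = 8
  Term 1 contributes 4 + 1 · 4 = 8
  Term 2 contributes 10 + 2 · 4 = 18
  Term 3 contributes -5 + 3 · 4 = 7
  Term 4 contributes -2 + 4 · 4 = 14
p(4) = ⊕ of these = min[8, 8, 18, 7, 14] = 7.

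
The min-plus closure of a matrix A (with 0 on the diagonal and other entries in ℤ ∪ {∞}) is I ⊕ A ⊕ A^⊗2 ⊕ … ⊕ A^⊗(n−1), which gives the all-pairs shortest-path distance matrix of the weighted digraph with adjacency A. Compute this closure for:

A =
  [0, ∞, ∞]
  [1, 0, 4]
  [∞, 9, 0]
Closure =
  [0, ∞, ∞]
  [1, 0, 4]
  [10, 9, 0]

This is the Floyd-Warshall all-pairs shortest-path computation. For each intermediate vertex k = 0, 1, …, 2, update dist[i][j] ← min(dist[i][j], dist[i][k] + dist[k][j]). The final matrix gives, for each (i, j), the minimum total weight of any directed path from i to j (possibly empty when i = j).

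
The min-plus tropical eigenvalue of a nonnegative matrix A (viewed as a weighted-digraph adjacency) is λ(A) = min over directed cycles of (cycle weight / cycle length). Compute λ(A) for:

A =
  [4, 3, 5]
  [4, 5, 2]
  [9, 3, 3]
λ(A) = 5/2

Enumerate directed cycles and compute their means (weight / length). Sample:
  cycle 0 → 0: weight = 4, length = 1, mean = 4/1 ≈ 4.000
  cycle 1 → 1: weight = 5, length = 1, mean = 5/1 ≈ 5.000
  cycle 2 → 2: weight = 3, length = 1, mean = 3/1 ≈ 3.000
  cycle 0 → 1 → 0: weight = 7, length = 2, mean = 7/2 ≈ 3.500
  cycle 0 → 2 → 0: weight = 14, length = 2, mean = 14/2 ≈ 7.000
  cycle 1 → 0 → 1: weight = 7, length = 2, mean = 7/2 ≈ 3.500
Minimum mean = 2.500, attained e.g. along the cycle 1 → 2 → 1 with weight 5 and length 2. So λ(A) = 5/2 = 5/2.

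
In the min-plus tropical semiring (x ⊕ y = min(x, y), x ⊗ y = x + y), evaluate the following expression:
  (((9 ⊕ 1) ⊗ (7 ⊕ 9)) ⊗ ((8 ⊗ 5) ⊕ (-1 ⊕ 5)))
(((9 ⊕ 1) ⊗ (7 ⊕ 9)) ⊗ ((8 ⊗ 5) ⊕ (-1 ⊕ 5))) = 7

Expand innermost to outermost. Recall ⊕ takes the minimum of its arguments and ⊗ takes their sum. Working out the expression (((9 ⊕ 1) ⊗ (7 ⊕ 9)) ⊗ ((8 ⊗ 5) ⊕ (-1 ⊕ 5))) gives 7.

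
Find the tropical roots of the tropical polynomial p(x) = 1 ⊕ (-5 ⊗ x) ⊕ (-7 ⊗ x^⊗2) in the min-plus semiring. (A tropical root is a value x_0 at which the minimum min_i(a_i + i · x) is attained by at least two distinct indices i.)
Roots: {2, 6}

Each tropical root is a break point of the lower envelope of the lines y = a_i + i · x (there are 3 lines, with slopes 0, 1, ..., 2). Only the lines that attain the minimum somewhere contribute to roots; other lines are dominated. Here the surviving (envelope) indices are i = 2, i = 1, i = 0.
Intersections between consecutive envelope lines give the roots: for adjacent envelope indices i < j the intersection is x = (a_i − a_j) / (j − i). Reading off the sorted break points: {2, 6}.
Verification: at each break x_0, at least two indices attain the minimum of min_i(a_i + i · x_0).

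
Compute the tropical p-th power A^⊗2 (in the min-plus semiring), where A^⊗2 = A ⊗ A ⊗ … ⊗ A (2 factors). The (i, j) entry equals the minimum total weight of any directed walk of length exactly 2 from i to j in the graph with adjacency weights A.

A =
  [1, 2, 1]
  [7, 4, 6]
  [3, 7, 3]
A^⊗2 =
  [2, 3, 2]
  [8, 8, 8]
  [4, 5, 4]

Each entry (A^⊗2)_ij equals the minimum over all length-2 walks i = v_0 → v_1 → … → v_2 = j of Σ_t A[v_t][v_{t+1}]. For example, for (i, j) = (0, 2) we minimise over 3 possible intermediate vertex sequences; the minimum is 2, attained along the walk 0 → 0 → 2.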